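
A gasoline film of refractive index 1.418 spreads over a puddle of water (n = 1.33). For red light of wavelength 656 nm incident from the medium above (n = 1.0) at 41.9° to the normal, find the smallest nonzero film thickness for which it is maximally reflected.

131 nm

Top surface (1.0 → 1.418): reflection off a higher-index medium gives a half-wave phase shift.
Ray reflecting at the bottom interface goes from n = 1.418 toward n = 1.33: no phase shift.
Net: one phase inversion between the two reflected rays.
For maximum reflection here: 2 n t cos θ_r = (m + ½) λ.
Snell's law: 1.0 sin 41.9° = 1.418 sin θ_r → sin θ_r = 0.471, cos θ_r = 0.882.
Minimum at m = 0: t = λ / (4 n cos θ_r) = 656 / (4 × 1.418 × 0.882) = 131 nm.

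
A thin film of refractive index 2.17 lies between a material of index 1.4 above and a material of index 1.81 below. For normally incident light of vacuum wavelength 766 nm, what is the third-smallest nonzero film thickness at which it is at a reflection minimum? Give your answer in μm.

0.529 μm

Top surface (1.4 → 2.17): reflection off a higher-index medium gives a half-wave phase shift.
At the lower boundary (n = 2.17 to n = 1.81) the reflected ray undergoes no phase shift.
The two reflections differ by half a wavelength.
For dark reflection here: 2 n t = m λ.
The third-smallest nonzero thickness corresponds to m = 3: t = m λ / (2 n) = 3.00 × 766 / (2 × 2.17) = 529 nm.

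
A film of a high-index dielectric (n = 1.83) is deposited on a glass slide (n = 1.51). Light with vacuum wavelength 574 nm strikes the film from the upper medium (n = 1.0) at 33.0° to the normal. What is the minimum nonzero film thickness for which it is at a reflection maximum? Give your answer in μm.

0.0821 μm

Ray reflecting at the top interface goes from n = 1.0 toward n = 1.83: a half-wave phase shift.
At the lower boundary (n = 1.83 to n = 1.51) the reflected ray undergoes no phase shift.
Net: one phase inversion between the two reflected rays.
With one net inversion, constructive interference in reflection requires 2 n t cos θ_r = (m + ½) λ.
Snell's law: 1.0 sin 33.0° = 1.83 sin θ_r → sin θ_r = 0.298, cos θ_r = 0.955.
Minimum at m = 0: t = λ / (4 n cos θ_r) = 574 / (4 × 1.83 × 0.955) = 82.1 nm.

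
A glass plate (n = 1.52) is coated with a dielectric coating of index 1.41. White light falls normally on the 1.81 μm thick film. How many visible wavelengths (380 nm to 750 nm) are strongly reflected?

Top surface (1.0 → 1.41): reflection off a higher-index medium gives a half-wave phase shift.
Ray reflecting at the bottom interface goes from n = 1.41 toward n = 1.52: a half-wave phase shift.
Zero or two π shifts → no net half-wave offset.
So the condition for constructive reflection is 2 n t = m λ.
λ = 2 n t / m = 5104 / m nm.
m=6: 851 nm (IR); m=7: 729 nm (visible); m=8: 638 nm (visible); m=9: 567 nm (visible); m=10: 510 nm (visible); m=11: 464 nm (visible); m=12: 425 nm (visible); m=13: 393 nm (visible); m=14: 365 nm (UV).

7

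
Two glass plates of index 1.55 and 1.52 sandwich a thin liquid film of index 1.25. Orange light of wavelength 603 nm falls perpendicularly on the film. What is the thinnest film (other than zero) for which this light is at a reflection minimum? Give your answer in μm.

Ray reflecting at the top interface goes from n = 1.55 toward n = 1.25: no phase shift.
Ray reflecting at the bottom interface goes from n = 1.25 toward n = 1.52: a half-wave phase shift.
Exactly one π shift → a net half-wave offset.
For dark reflection here: 2 n t = m λ.
Minimum nonzero at m = 1: t = λ / (2 n) = 603 / (2 × 1.25) = 241 nm.

0.241 μm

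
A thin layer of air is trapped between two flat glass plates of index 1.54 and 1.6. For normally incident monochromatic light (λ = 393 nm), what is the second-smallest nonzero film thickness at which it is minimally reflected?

Ray reflecting at the top interface goes from n = 1.54 toward n = 1.0: no phase shift.
Bottom surface (1.0 → 1.6): reflection off a higher-index medium gives a half-wave phase shift.
Exactly one π shift → a net half-wave offset.
So the condition for destructive reflection is 2 n t = m λ.
The second-smallest nonzero thickness corresponds to m = 2: t = m λ / (2 n) = 2.00 × 393 / (2 × 1.0) = 393 nm.

393 nm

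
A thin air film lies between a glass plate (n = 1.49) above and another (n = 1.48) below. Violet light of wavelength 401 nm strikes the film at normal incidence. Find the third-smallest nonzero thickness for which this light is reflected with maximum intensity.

Top surface (1.49 → 1.0): reflection off a lower-index medium gives no phase shift.
Bottom surface (1.0 → 1.48): reflection off a higher-index medium gives a half-wave phase shift.
Net: one phase inversion between the two reflected rays.
For strong reflection here: 2 n t = (m + ½) λ.
The third-smallest nonzero thickness corresponds to m = 2: t = (m + ½) λ / (2 n) = 2.50 × 401 / (2 × 1.0) = 501 nm.

501 nm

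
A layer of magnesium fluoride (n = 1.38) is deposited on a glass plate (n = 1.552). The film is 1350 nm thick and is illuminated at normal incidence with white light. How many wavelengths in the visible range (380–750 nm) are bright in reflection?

Top surface (1.0 → 1.38): reflection off a higher-index medium gives a half-wave phase shift.
At the lower boundary (n = 1.38 to n = 1.552) the reflected ray undergoes a half-wave phase shift.
Zero or two π shifts → no net half-wave offset.
So the condition for constructive reflection is 2 n t = m λ.
λ = 2 n t / m = 3726 / m nm.
m=4: 932 nm (IR); m=5: 745 nm (visible); m=6: 621 nm (visible); m=7: 532 nm (visible); m=8: 466 nm (visible); m=9: 414 nm (visible); m=10: 373 nm (UV).

5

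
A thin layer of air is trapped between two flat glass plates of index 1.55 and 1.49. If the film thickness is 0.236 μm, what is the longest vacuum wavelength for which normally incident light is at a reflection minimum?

472 nm

Ray reflecting at the top interface goes from n = 1.55 toward n = 1.0: no phase shift.
Ray reflecting at the bottom interface goes from n = 1.0 toward n = 1.49: a half-wave phase shift.
Exactly one π shift → a net half-wave offset.
With one net inversion, destructive interference in reflection requires 2 n t = m λ.
λ = 2 n t / m. The longest wavelength is m = 1: λ = 2 × 1.0 × 236 / 1.00 = 472 nm.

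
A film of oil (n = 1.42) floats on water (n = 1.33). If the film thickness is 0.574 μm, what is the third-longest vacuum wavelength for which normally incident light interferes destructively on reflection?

Top surface (1.0 → 1.42): reflection off a higher-index medium gives a half-wave phase shift.
Bottom surface (1.42 → 1.33): reflection off a lower-index medium gives no phase shift.
The two reflections differ by half a wavelength.
So the condition for destructive reflection is 2 n t = m λ.
λ = 2 n t / m. The third-longest wavelength is m = 3: λ = 2 × 1.42 × 574 / 3.00 = 543 nm.

543 nm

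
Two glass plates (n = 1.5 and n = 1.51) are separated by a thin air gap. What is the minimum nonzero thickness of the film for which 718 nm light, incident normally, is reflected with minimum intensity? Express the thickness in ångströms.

3590 Å

Top surface (1.5 → 1.0): reflection off a lower-index medium gives no phase shift.
Bottom surface (1.0 → 1.51): reflection off a higher-index medium gives a half-wave phase shift.
The two reflections differ by half a wavelength.
So the condition for destructive reflection is 2 n t = m λ.
Minimum nonzero at m = 1: t = λ / (2 n) = 718 / (2 × 1.0) = 359 nm.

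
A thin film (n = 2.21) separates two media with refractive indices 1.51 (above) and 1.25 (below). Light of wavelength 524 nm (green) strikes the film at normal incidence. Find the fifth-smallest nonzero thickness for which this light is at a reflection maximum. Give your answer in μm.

Top surface (1.51 → 2.21): reflection off a higher-index medium gives a half-wave phase shift.
At the lower boundary (n = 2.21 to n = 1.25) the reflected ray undergoes no phase shift.
Exactly one π shift → a net half-wave offset.
So the condition for constructive reflection is 2 n t = (m + ½) λ.
The fifth-smallest nonzero thickness corresponds to m = 4: t = (m + ½) λ / (2 n) = 4.50 × 524 / (2 × 2.21) = 533 nm.

0.533 μm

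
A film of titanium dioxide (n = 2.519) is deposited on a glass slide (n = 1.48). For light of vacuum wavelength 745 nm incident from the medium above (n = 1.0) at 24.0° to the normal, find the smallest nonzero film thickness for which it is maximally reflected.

Top surface (1.0 → 2.519): reflection off a higher-index medium gives a half-wave phase shift.
Ray reflecting at the bottom interface goes from n = 2.519 toward n = 1.48: no phase shift.
Exactly one π shift → a net half-wave offset.
For maximum reflection here: 2 n t cos θ_r = (m + ½) λ.
Snell's law: 1.0 sin 24.0° = 2.519 sin θ_r → sin θ_r = 0.161, cos θ_r = 0.987.
Minimum at m = 0: t = λ / (4 n cos θ_r) = 745 / (4 × 2.519 × 0.987) = 74.9 nm.

74.9 nm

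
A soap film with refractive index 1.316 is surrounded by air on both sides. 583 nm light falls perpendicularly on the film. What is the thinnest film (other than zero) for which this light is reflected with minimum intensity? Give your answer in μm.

0.222 μm

Top surface (1.0 → 1.316): reflection off a higher-index medium gives a half-wave phase shift.
Ray reflecting at the bottom interface goes from n = 1.316 toward n = 1.0: no phase shift.
Exactly one π shift → a net half-wave offset.
So the condition for destructive reflection is 2 n t = m λ.
Minimum nonzero at m = 1: t = λ / (2 n) = 583 / (2 × 1.316) = 222 nm.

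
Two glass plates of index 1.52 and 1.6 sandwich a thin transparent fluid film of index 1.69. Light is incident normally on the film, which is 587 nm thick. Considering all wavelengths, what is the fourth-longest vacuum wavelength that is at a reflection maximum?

At the upper boundary (n = 1.52 to n = 1.69) the reflected ray undergoes a half-wave phase shift.
Ray reflecting at the bottom interface goes from n = 1.69 toward n = 1.6: no phase shift.
Net: one phase inversion between the two reflected rays.
With one net inversion, constructive interference in reflection requires 2 n t = (m + ½) λ.
λ = 2 n t / (m + ½). The fourth-longest wavelength is m = 3: λ = 2 × 1.69 × 587 / 3.50 = 567 nm.

567 nm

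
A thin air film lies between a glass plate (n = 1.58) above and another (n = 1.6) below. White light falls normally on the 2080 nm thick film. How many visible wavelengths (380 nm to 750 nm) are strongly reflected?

Top surface (1.58 → 1.0): reflection off a lower-index medium gives no phase shift.
Ray reflecting at the bottom interface goes from n = 1.0 toward n = 1.6: a half-wave phase shift.
The two reflections differ by half a wavelength.
For strong reflection here: 2 n t = (m + ½) λ.
λ = 2 n t / (m + ½) = 4160 / (m + ½) nm.
m=5: 756 nm (IR); m=6: 640 nm (visible); m=7: 555 nm (visible); m=8: 489 nm (visible); m=9: 438 nm (visible); m=10: 396 nm (visible); m=11: 362 nm (UV).

5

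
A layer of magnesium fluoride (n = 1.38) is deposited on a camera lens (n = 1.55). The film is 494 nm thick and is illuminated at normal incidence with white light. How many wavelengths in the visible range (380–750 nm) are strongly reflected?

2

At the upper boundary (n = 1.0 to n = 1.38) the reflected ray undergoes a half-wave phase shift.
Ray reflecting at the bottom interface goes from n = 1.38 toward n = 1.55: a half-wave phase shift.
Net: no relative phase inversion (both shifts match).
With no net inversion, constructive interference in reflection requires 2 n t = m λ.
λ = 2 n t / m = 1363 / m nm.
m=1: 1363 nm (IR); m=2: 682 nm (visible); m=3: 454 nm (visible); m=4: 341 nm (UV).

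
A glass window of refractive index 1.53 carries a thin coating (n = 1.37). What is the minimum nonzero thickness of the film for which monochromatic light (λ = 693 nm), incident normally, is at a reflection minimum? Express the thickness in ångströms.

1265 Å

Ray reflecting at the top interface goes from n = 1.0 toward n = 1.37: a half-wave phase shift.
At the lower boundary (n = 1.37 to n = 1.53) the reflected ray undergoes a half-wave phase shift.
The two reflections carry the same phase change, so no net offset.
With no net inversion, destructive interference in reflection requires 2 n t = (m + ½) λ.
Minimum at m = 0: t = λ / (4 n) = 693 / (4 × 1.37) = 126 nm.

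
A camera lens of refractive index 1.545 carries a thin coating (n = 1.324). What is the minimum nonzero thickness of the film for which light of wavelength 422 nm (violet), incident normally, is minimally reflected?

79.7 nm

Ray reflecting at the top interface goes from n = 1.0 toward n = 1.324: a half-wave phase shift.
At the lower boundary (n = 1.324 to n = 1.545) the reflected ray undergoes a half-wave phase shift.
Zero or two π shifts → no net half-wave offset.
With no net inversion, destructive interference in reflection requires 2 n t = (m + ½) λ.
Minimum at m = 0: t = λ / (4 n) = 422 / (4 × 1.324) = 79.7 nm.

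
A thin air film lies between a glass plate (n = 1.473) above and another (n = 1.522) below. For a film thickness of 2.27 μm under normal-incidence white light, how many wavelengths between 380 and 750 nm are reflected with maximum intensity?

Ray reflecting at the top interface goes from n = 1.473 toward n = 1.0: no phase shift.
At the lower boundary (n = 1.0 to n = 1.522) the reflected ray undergoes a half-wave phase shift.
The two reflections differ by half a wavelength.
With one net inversion, constructive interference in reflection requires 2 n t = (m + ½) λ.
λ = 2 n t / (m + ½) = 4540 / (m + ½) nm.
m=5: 825 nm (IR); m=6: 698 nm (visible); m=7: 605 nm (visible); m=8: 534 nm (visible); m=9: 478 nm (visible); m=10: 432 nm (visible); m=11: 395 nm (visible); m=12: 363 nm (UV).

6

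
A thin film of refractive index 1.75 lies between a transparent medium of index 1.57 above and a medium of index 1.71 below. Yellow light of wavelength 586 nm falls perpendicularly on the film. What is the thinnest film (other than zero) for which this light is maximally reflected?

Ray reflecting at the top interface goes from n = 1.57 toward n = 1.75: a half-wave phase shift.
At the lower boundary (n = 1.75 to n = 1.71) the reflected ray undergoes no phase shift.
Net: one phase inversion between the two reflected rays.
With one net inversion, constructive interference in reflection requires 2 n t = (m + ½) λ.
Minimum at m = 0: t = λ / (4 n) = 586 / (4 × 1.75) = 83.7 nm.

83.7 nm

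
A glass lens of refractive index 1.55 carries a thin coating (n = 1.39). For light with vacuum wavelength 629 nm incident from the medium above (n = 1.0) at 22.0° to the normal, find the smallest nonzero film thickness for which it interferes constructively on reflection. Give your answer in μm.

0.235 μm

Ray reflecting at the top interface goes from n = 1.0 toward n = 1.39: a half-wave phase shift.
At the lower boundary (n = 1.39 to n = 1.55) the reflected ray undergoes a half-wave phase shift.
The two reflections carry the same phase change, so no net offset.
With no net inversion, constructive interference in reflection requires 2 n t cos θ_r = m λ.
Snell's law: 1.0 sin 22.0° = 1.39 sin θ_r → sin θ_r = 0.270, cos θ_r = 0.963.
Minimum nonzero at m = 1: t = λ / (2 n cos θ_r) = 629 / (2 × 1.39 × 0.963) = 235 nm.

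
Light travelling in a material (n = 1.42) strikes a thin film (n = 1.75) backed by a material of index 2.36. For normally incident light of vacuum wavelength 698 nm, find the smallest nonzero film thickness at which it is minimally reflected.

Ray reflecting at the top interface goes from n = 1.42 toward n = 1.75: a half-wave phase shift.
Bottom surface (1.75 → 2.36): reflection off a higher-index medium gives a half-wave phase shift.
Net: no relative phase inversion (both shifts match).
With no net inversion, destructive interference in reflection requires 2 n t = (m + ½) λ.
Minimum at m = 0: t = λ / (4 n) = 698 / (4 × 1.75) = 99.7 nm.

99.7 nm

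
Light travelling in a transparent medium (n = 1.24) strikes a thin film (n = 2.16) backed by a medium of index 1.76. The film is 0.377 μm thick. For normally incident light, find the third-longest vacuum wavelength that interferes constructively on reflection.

Ray reflecting at the top interface goes from n = 1.24 toward n = 2.16: a half-wave phase shift.
At the lower boundary (n = 2.16 to n = 1.76) the reflected ray undergoes no phase shift.
Exactly one π shift → a net half-wave offset.
With one net inversion, constructive interference in reflection requires 2 n t = (m + ½) λ.
λ = 2 n t / (m + ½). The third-longest wavelength is m = 2: λ = 2 × 2.16 × 377 / 2.50 = 651 nm.

651 nm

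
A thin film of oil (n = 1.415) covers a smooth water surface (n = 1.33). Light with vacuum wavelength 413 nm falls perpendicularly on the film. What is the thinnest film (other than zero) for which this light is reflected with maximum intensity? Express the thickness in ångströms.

Top surface (1.0 → 1.415): reflection off a higher-index medium gives a half-wave phase shift.
At the lower boundary (n = 1.415 to n = 1.33) the reflected ray undergoes no phase shift.
The two reflections differ by half a wavelength.
With one net inversion, constructive interference in reflection requires 2 n t = (m + ½) λ.
Minimum at m = 0: t = λ / (4 n) = 413 / (4 × 1.415) = 73.0 nm.

730 Å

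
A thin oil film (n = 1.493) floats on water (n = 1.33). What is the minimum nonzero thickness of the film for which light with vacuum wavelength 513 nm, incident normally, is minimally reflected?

172 nm

At the upper boundary (n = 1.0 to n = 1.493) the reflected ray undergoes a half-wave phase shift.
Bottom surface (1.493 → 1.33): reflection off a lower-index medium gives no phase shift.
The two reflections differ by half a wavelength.
For dark reflection here: 2 n t = m λ.
Minimum nonzero at m = 1: t = λ / (2 n) = 513 / (2 × 1.493) = 172 nm.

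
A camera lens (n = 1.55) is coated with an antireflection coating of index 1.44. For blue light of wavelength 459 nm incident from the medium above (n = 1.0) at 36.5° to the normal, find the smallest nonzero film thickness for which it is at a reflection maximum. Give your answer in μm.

0.175 μm

Top surface (1.0 → 1.44): reflection off a higher-index medium gives a half-wave phase shift.
Ray reflecting at the bottom interface goes from n = 1.44 toward n = 1.55: a half-wave phase shift.
The two reflections carry the same phase change, so no net offset.
So the condition for constructive reflection is 2 n t cos θ_r = m λ.
Snell's law: 1.0 sin 36.5° = 1.44 sin θ_r → sin θ_r = 0.413, cos θ_r = 0.911.
Minimum nonzero at m = 1: t = λ / (2 n cos θ_r) = 459 / (2 × 1.44 × 0.911) = 175 nm.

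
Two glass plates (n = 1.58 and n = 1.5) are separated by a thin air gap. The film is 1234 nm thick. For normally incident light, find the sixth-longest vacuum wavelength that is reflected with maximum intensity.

At the upper boundary (n = 1.58 to n = 1.0) the reflected ray undergoes no phase shift.
At the lower boundary (n = 1.0 to n = 1.5) the reflected ray undergoes a half-wave phase shift.
Exactly one π shift → a net half-wave offset.
For strong reflection here: 2 n t = (m + ½) λ.
λ = 2 n t / (m + ½). The sixth-longest wavelength is m = 5: λ = 2 × 1.0 × 1234 / 5.50 = 449 nm.

449 nm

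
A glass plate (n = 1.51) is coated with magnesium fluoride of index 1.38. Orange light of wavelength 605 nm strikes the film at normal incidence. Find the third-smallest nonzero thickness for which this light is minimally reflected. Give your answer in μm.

0.548 μm

Ray reflecting at the top interface goes from n = 1.0 toward n = 1.38: a half-wave phase shift.
At the lower boundary (n = 1.38 to n = 1.51) the reflected ray undergoes a half-wave phase shift.
The two reflections carry the same phase change, so no net offset.
With no net inversion, destructive interference in reflection requires 2 n t = (m + ½) λ.
The third-smallest nonzero thickness corresponds to m = 2: t = (m + ½) λ / (2 n) = 2.50 × 605 / (2 × 1.38) = 548 nm.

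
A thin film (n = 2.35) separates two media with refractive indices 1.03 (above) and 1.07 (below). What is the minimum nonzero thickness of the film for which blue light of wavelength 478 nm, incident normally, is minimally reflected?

102 nm

Ray reflecting at the top interface goes from n = 1.03 toward n = 2.35: a half-wave phase shift.
At the lower boundary (n = 2.35 to n = 1.07) the reflected ray undergoes no phase shift.
The two reflections differ by half a wavelength.
For dark reflection here: 2 n t = m λ.
Minimum nonzero at m = 1: t = λ / (2 n) = 478 / (2 × 2.35) = 102 nm.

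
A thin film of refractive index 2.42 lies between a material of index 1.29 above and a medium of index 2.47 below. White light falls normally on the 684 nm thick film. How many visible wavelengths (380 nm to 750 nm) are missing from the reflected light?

5

Top surface (1.29 → 2.42): reflection off a higher-index medium gives a half-wave phase shift.
At the lower boundary (n = 2.42 to n = 2.47) the reflected ray undergoes a half-wave phase shift.
Net: no relative phase inversion (both shifts match).
With no net inversion, destructive interference in reflection requires 2 n t = (m + ½) λ.
λ = 2 n t / (m + ½) = 3311 / (m + ½) nm.
m=3: 946 nm (IR); m=4: 736 nm (visible); m=5: 602 nm (visible); m=6: 509 nm (visible); m=7: 441 nm (visible); m=8: 389 nm (visible); m=9: 348 nm (UV).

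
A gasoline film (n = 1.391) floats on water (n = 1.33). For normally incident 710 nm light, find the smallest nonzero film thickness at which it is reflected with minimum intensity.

255 nm

At the upper boundary (n = 1.0 to n = 1.391) the reflected ray undergoes a half-wave phase shift.
Bottom surface (1.391 → 1.33): reflection off a lower-index medium gives no phase shift.
The two reflections differ by half a wavelength.
For dark reflection here: 2 n t = m λ.
Minimum nonzero at m = 1: t = λ / (2 n) = 710 / (2 × 1.391) = 255 nm.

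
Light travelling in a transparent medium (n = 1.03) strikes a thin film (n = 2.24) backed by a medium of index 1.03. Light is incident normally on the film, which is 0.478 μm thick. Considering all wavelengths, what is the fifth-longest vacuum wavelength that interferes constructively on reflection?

476 nm

Top surface (1.03 → 2.24): reflection off a higher-index medium gives a half-wave phase shift.
Ray reflecting at the bottom interface goes from n = 2.24 toward n = 1.03: no phase shift.
Net: one phase inversion between the two reflected rays.
So the condition for constructive reflection is 2 n t = (m + ½) λ.
λ = 2 n t / (m + ½). The fifth-longest wavelength is m = 4: λ = 2 × 2.24 × 478 / 4.50 = 476 nm.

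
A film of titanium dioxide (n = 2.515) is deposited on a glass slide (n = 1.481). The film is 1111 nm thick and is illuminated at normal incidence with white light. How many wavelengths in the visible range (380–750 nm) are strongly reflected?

8

Top surface (1.0 → 2.515): reflection off a higher-index medium gives a half-wave phase shift.
Ray reflecting at the bottom interface goes from n = 2.515 toward n = 1.481: no phase shift.
Net: one phase inversion between the two reflected rays.
For bright reflection here: 2 n t = (m + ½) λ.
λ = 2 n t / (m + ½) = 5588 / (m + ½) nm.
m=6: 860 nm (IR); m=7: 745 nm (visible); m=8: 657 nm (visible); m=9: 588 nm (visible); m=10: 532 nm (visible); m=11: 486 nm (visible); m=12: 447 nm (visible); m=13: 414 nm (visible); m=14: 385 nm (visible); m=15: 361 nm (UV).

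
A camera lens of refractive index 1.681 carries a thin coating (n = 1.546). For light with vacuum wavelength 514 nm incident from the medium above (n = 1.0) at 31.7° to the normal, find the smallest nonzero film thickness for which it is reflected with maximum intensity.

177 nm

Ray reflecting at the top interface goes from n = 1.0 toward n = 1.546: a half-wave phase shift.
Ray reflecting at the bottom interface goes from n = 1.546 toward n = 1.681: a half-wave phase shift.
Zero or two π shifts → no net half-wave offset.
With no net inversion, constructive interference in reflection requires 2 n t cos θ_r = m λ.
Snell's law: 1.0 sin 31.7° = 1.546 sin θ_r → sin θ_r = 0.340, cos θ_r = 0.940.
Minimum nonzero at m = 1: t = λ / (2 n cos θ_r) = 514 / (2 × 1.546 × 0.940) = 177 nm.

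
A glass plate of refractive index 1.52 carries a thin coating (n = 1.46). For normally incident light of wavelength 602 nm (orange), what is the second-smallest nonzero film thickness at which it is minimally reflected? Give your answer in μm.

0.309 μm

At the upper boundary (n = 1.0 to n = 1.46) the reflected ray undergoes a half-wave phase shift.
At the lower boundary (n = 1.46 to n = 1.52) the reflected ray undergoes a half-wave phase shift.
Zero or two π shifts → no net half-wave offset.
For dark reflection here: 2 n t = (m + ½) λ.
The second-smallest nonzero thickness corresponds to m = 1: t = (m + ½) λ / (2 n) = 1.50 × 602 / (2 × 1.46) = 309 nm.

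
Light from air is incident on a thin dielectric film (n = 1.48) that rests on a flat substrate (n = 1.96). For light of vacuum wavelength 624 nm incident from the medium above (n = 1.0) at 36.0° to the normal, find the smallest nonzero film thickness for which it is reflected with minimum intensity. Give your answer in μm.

Top surface (1.0 → 1.48): reflection off a higher-index medium gives a half-wave phase shift.
At the lower boundary (n = 1.48 to n = 1.96) the reflected ray undergoes a half-wave phase shift.
The two reflections carry the same phase change, so no net offset.
So the condition for destructive reflection is 2 n t cos θ_r = (m + ½) λ.
Snell's law: 1.0 sin 36.0° = 1.48 sin θ_r → sin θ_r = 0.397, cos θ_r = 0.918.
Minimum at m = 0: t = λ / (4 n cos θ_r) = 624 / (4 × 1.48 × 0.918) = 115 nm.

0.115 μm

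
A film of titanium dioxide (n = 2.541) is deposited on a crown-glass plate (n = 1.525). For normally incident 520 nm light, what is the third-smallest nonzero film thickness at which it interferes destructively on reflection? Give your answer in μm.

0.307 μm

Top surface (1.0 → 2.541): reflection off a higher-index medium gives a half-wave phase shift.
At the lower boundary (n = 2.541 to n = 1.525) the reflected ray undergoes no phase shift.
The two reflections differ by half a wavelength.
With one net inversion, destructive interference in reflection requires 2 n t = m λ.
The third-smallest nonzero thickness corresponds to m = 3: t = m λ / (2 n) = 3.00 × 520 / (2 × 2.541) = 307 nm.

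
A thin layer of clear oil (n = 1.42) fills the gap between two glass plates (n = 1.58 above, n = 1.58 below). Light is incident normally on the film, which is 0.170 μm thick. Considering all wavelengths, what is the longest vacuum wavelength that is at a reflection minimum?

Ray reflecting at the top interface goes from n = 1.58 toward n = 1.42: no phase shift.
Bottom surface (1.42 → 1.58): reflection off a higher-index medium gives a half-wave phase shift.
Exactly one π shift → a net half-wave offset.
With one net inversion, destructive interference in reflection requires 2 n t = m λ.
λ = 2 n t / m. The longest wavelength is m = 1: λ = 2 × 1.42 × 170 / 1.00 = 483 nm.

483 nm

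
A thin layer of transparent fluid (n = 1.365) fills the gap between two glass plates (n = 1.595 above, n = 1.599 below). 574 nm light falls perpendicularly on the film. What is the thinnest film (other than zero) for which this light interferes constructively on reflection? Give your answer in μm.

Ray reflecting at the top interface goes from n = 1.595 toward n = 1.365: no phase shift.
Ray reflecting at the bottom interface goes from n = 1.365 toward n = 1.599: a half-wave phase shift.
Net: one phase inversion between the two reflected rays.
With one net inversion, constructive interference in reflection requires 2 n t = (m + ½) λ.
Minimum at m = 0: t = λ / (4 n) = 574 / (4 × 1.365) = 105 nm.

0.105 μm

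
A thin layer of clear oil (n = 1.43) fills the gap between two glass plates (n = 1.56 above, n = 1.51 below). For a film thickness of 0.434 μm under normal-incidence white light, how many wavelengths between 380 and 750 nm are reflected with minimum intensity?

2

At the upper boundary (n = 1.56 to n = 1.43) the reflected ray undergoes no phase shift.
At the lower boundary (n = 1.43 to n = 1.51) the reflected ray undergoes a half-wave phase shift.
The two reflections differ by half a wavelength.
For dark reflection here: 2 n t = m λ.
λ = 2 n t / m = 1241 / m nm.
m=1: 1241 nm (IR); m=2: 621 nm (visible); m=3: 414 nm (visible); m=4: 310 nm (UV).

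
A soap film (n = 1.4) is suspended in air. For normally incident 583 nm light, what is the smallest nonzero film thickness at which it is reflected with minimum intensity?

Ray reflecting at the top interface goes from n = 1.0 toward n = 1.4: a half-wave phase shift.
Bottom surface (1.4 → 1.0): reflection off a lower-index medium gives no phase shift.
The two reflections differ by half a wavelength.
With one net inversion, destructive interference in reflection requires 2 n t = m λ.
The smallest nonzero thickness corresponds to m = 1: t = m λ / (2 n) = 1.00 × 583 / (2 × 1.4) = 208 nm.

208 nm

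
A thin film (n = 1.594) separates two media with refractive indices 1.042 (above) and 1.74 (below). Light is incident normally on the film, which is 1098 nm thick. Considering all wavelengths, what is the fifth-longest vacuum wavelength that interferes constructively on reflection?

At the upper boundary (n = 1.042 to n = 1.594) the reflected ray undergoes a half-wave phase shift.
At the lower boundary (n = 1.594 to n = 1.74) the reflected ray undergoes a half-wave phase shift.
Net: no relative phase inversion (both shifts match).
So the condition for constructive reflection is 2 n t = m λ.
λ = 2 n t / m. The fifth-longest wavelength is m = 5: λ = 2 × 1.594 × 1098 / 5.00 = 700 nm.

700 nm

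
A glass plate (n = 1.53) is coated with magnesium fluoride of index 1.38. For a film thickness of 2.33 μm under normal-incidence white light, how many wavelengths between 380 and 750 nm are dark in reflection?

Ray reflecting at the top interface goes from n = 1.0 toward n = 1.38: a half-wave phase shift.
Bottom surface (1.38 → 1.53): reflection off a higher-index medium gives a half-wave phase shift.
The two reflections carry the same phase change, so no net offset.
With no net inversion, destructive interference in reflection requires 2 n t = (m + ½) λ.
λ = 2 n t / (m + ½) = 6431 / (m + ½) nm.
m=8: 757 nm (IR); m=9: 677 nm (visible); m=10: 612 nm (visible); m=11: 559 nm (visible); m=12: 514 nm (visible); m=13: 476 nm (visible); m=14: 444 nm (visible); m=15: 415 nm (visible); m=16: 390 nm (visible); m=17: 367 nm (UV).

8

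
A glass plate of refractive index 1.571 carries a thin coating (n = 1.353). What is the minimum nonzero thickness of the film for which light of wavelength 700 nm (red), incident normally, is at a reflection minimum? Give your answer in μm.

0.129 μm

Ray reflecting at the top interface goes from n = 1.0 toward n = 1.353: a half-wave phase shift.
At the lower boundary (n = 1.353 to n = 1.571) the reflected ray undergoes a half-wave phase shift.
The two reflections carry the same phase change, so no net offset.
For minimum reflection here: 2 n t = (m + ½) λ.
Minimum at m = 0: t = λ / (4 n) = 700 / (4 × 1.353) = 129 nm.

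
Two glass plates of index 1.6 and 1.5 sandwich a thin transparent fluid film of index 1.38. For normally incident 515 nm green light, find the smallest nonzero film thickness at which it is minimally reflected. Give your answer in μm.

Top surface (1.6 → 1.38): reflection off a lower-index medium gives no phase shift.
Bottom surface (1.38 → 1.5): reflection off a higher-index medium gives a half-wave phase shift.
Exactly one π shift → a net half-wave offset.
For dark reflection here: 2 n t = m λ.
Minimum nonzero at m = 1: t = λ / (2 n) = 515 / (2 × 1.38) = 187 nm.

0.187 μm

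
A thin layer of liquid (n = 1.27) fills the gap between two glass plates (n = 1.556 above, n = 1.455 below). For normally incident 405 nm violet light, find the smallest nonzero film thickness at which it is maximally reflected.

Top surface (1.556 → 1.27): reflection off a lower-index medium gives no phase shift.
At the lower boundary (n = 1.27 to n = 1.455) the reflected ray undergoes a half-wave phase shift.
Net: one phase inversion between the two reflected rays.
So the condition for constructive reflection is 2 n t = (m + ½) λ.
Minimum at m = 0: t = λ / (4 n) = 405 / (4 × 1.27) = 79.7 nm.

79.7 nm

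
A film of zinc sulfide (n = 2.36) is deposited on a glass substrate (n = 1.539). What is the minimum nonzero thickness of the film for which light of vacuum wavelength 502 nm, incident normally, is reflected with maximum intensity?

Ray reflecting at the top interface goes from n = 1.0 toward n = 2.36: a half-wave phase shift.
At the lower boundary (n = 2.36 to n = 1.539) the reflected ray undergoes no phase shift.
Exactly one π shift → a net half-wave offset.
For strong reflection here: 2 n t = (m + ½) λ.
Minimum at m = 0: t = λ / (4 n) = 502 / (4 × 2.36) = 53.2 nm.

53.2 nm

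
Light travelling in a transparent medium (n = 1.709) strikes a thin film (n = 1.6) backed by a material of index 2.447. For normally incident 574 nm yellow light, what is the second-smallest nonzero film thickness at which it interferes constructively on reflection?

Ray reflecting at the top interface goes from n = 1.709 toward n = 1.6: no phase shift.
At the lower boundary (n = 1.6 to n = 2.447) the reflected ray undergoes a half-wave phase shift.
The two reflections differ by half a wavelength.
So the condition for constructive reflection is 2 n t = (m + ½) λ.
The second-smallest nonzero thickness corresponds to m = 1: t = (m + ½) λ / (2 n) = 1.50 × 574 / (2 × 1.6) = 269 nm.

269 nm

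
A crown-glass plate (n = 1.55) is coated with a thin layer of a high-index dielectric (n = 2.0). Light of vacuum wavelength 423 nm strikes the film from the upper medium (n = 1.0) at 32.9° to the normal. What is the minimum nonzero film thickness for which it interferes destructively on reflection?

Top surface (1.0 → 2.0): reflection off a higher-index medium gives a half-wave phase shift.
Bottom surface (2.0 → 1.55): reflection off a lower-index medium gives no phase shift.
Net: one phase inversion between the two reflected rays.
For minimum reflection here: 2 n t cos θ_r = m λ.
Snell's law: 1.0 sin 32.9° = 2.0 sin θ_r → sin θ_r = 0.272, cos θ_r = 0.962.
Minimum nonzero at m = 1: t = λ / (2 n cos θ_r) = 423 / (2 × 2.0 × 0.962) = 110 nm.

110 nm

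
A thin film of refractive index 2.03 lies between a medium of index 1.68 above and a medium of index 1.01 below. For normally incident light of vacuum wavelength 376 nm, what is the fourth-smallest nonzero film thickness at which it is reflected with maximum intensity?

At the upper boundary (n = 1.68 to n = 2.03) the reflected ray undergoes a half-wave phase shift.
Ray reflecting at the bottom interface goes from n = 2.03 toward n = 1.01: no phase shift.
Net: one phase inversion between the two reflected rays.
So the condition for constructive reflection is 2 n t = (m + ½) λ.
The fourth-smallest nonzero thickness corresponds to m = 3: t = (m + ½) λ / (2 n) = 3.50 × 376 / (2 × 2.03) = 324 nm.

324 nm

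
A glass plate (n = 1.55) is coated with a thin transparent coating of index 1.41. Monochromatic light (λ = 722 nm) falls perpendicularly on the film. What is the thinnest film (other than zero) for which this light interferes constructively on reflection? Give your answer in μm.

At the upper boundary (n = 1.0 to n = 1.41) the reflected ray undergoes a half-wave phase shift.
Bottom surface (1.41 → 1.55): reflection off a higher-index medium gives a half-wave phase shift.
Net: no relative phase inversion (both shifts match).
So the condition for constructive reflection is 2 n t = m λ.
Minimum nonzero at m = 1: t = λ / (2 n) = 722 / (2 × 1.41) = 256 nm.

0.256 μm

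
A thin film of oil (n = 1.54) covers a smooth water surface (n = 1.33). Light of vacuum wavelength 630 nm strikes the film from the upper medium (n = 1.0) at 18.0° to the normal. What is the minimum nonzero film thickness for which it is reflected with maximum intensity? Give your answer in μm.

0.104 μm

Top surface (1.0 → 1.54): reflection off a higher-index medium gives a half-wave phase shift.
Bottom surface (1.54 → 1.33): reflection off a lower-index medium gives no phase shift.
The two reflections differ by half a wavelength.
With one net inversion, constructive interference in reflection requires 2 n t cos θ_r = (m + ½) λ.
Snell's law: 1.0 sin 18.0° = 1.54 sin θ_r → sin θ_r = 0.201, cos θ_r = 0.980.
Minimum at m = 0: t = λ / (4 n cos θ_r) = 630 / (4 × 1.54 × 0.980) = 104 nm.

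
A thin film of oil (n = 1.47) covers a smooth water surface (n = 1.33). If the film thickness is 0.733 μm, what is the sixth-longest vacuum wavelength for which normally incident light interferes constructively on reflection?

Top surface (1.0 → 1.47): reflection off a higher-index medium gives a half-wave phase shift.
Bottom surface (1.47 → 1.33): reflection off a lower-index medium gives no phase shift.
The two reflections differ by half a wavelength.
So the condition for constructive reflection is 2 n t = (m + ½) λ.
λ = 2 n t / (m + ½). The sixth-longest wavelength is m = 5: λ = 2 × 1.47 × 733 / 5.50 = 392 nm.

392 nm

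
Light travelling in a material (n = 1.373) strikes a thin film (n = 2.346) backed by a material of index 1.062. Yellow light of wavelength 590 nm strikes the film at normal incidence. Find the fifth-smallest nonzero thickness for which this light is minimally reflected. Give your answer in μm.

0.629 μm

At the upper boundary (n = 1.373 to n = 2.346) the reflected ray undergoes a half-wave phase shift.
Bottom surface (2.346 → 1.062): reflection off a lower-index medium gives no phase shift.
Net: one phase inversion between the two reflected rays.
With one net inversion, destructive interference in reflection requires 2 n t = m λ.
The fifth-smallest nonzero thickness corresponds to m = 5: t = m λ / (2 n) = 5.00 × 590 / (2 × 2.346) = 629 nm.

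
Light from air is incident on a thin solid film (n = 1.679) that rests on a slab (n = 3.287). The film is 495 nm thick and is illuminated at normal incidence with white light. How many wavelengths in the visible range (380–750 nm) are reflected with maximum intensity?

At the upper boundary (n = 1.0 to n = 1.679) the reflected ray undergoes a half-wave phase shift.
At the lower boundary (n = 1.679 to n = 3.287) the reflected ray undergoes a half-wave phase shift.
Net: no relative phase inversion (both shifts match).
For maximum reflection here: 2 n t = m λ.
λ = 2 n t / m = 1662 / m nm.
m=2: 831 nm (IR); m=3: 554 nm (visible); m=4: 416 nm (visible); m=5: 332 nm (UV).

2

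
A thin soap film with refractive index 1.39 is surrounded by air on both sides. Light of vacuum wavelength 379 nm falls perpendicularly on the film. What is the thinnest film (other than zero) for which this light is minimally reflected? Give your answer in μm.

0.136 μm

At the upper boundary (n = 1.0 to n = 1.39) the reflected ray undergoes a half-wave phase shift.
Ray reflecting at the bottom interface goes from n = 1.39 toward n = 1.0: no phase shift.
The two reflections differ by half a wavelength.
For weak reflection here: 2 n t = m λ.
Minimum nonzero at m = 1: t = λ / (2 n) = 379 / (2 × 1.39) = 136 nm.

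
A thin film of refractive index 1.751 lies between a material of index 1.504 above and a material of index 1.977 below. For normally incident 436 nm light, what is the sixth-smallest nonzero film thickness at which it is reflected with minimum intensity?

Top surface (1.504 → 1.751): reflection off a higher-index medium gives a half-wave phase shift.
At the lower boundary (n = 1.751 to n = 1.977) the reflected ray undergoes a half-wave phase shift.
Zero or two π shifts → no net half-wave offset.
With no net inversion, destructive interference in reflection requires 2 n t = (m + ½) λ.
The sixth-smallest nonzero thickness corresponds to m = 5: t = (m + ½) λ / (2 n) = 5.50 × 436 / (2 × 1.751) = 685 nm.

685 nm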